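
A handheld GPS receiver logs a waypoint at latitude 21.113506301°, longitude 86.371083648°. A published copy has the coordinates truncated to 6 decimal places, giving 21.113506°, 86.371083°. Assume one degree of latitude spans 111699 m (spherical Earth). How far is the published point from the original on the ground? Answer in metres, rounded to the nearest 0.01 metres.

0.08 metres

The latitude changed by +0.000000301° and the longitude by +0.000000648°.
North–south shift: 0.000000301 × 111699 = 0.0336214 m.
East–west at this latitude: 0.000000648° × 111699 × cos 21.1135° ≈ 0.000000648 × 104200 = 0.0675219 m.
Combined displacement = (0.0336214² + 0.0675219²)^½ ≈ 0.0754295 m.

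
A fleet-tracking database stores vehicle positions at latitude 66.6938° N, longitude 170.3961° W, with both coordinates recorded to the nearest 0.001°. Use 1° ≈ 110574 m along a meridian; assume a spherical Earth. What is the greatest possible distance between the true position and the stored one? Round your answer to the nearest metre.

Rounding to 3 decimal places leaves each coordinate within ±0.0005° of the true value.
North–south component: 0.0005° × 110574 = 55.287 m.
East–west component at 66.6938°: 0.0005° × 110574 × cos 66.6938° ≈ 0.0005 × 43748 ≈ 21.874 m.
Worst case both components are at the extreme and orthogonal: √(55.287² + 21.874²) ≈ 59.4569 m.

59 metres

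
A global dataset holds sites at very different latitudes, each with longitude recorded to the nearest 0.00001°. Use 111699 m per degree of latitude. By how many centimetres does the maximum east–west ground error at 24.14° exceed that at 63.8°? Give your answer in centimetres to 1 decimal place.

26.3 centimetres

Rounding to 5 decimal places leaves the longitude within ±5e-06° of the true value.
At 24.14°: 5e-06° × 111699 × cos 24.14° = 5e-06 × 111699 × 0.9125 ≈ 0.50965 m.
Error at 63.8° = 5e-06° × 111699 × cos 63.8° ≈ 0.5585 × 0.4415 = 0.24658 m.
Difference: 0.50965 − 0.24658 = 0.26308 m.
That is 0.263075 m = 26.308 cm.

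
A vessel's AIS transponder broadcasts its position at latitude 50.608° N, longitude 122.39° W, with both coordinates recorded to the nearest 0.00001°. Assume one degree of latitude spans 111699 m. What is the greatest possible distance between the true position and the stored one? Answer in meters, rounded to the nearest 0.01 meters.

0.66 meters

Rounding to 5 decimal places leaves each coordinate within ±5e-06° of the true value.
North–south component: 5e-06° × 111699 = 0.558495 m.
E–W at 50.608°: 5e-06° × 111699 × cos 50.608° = 5e-06 × 111699 × 0.6346 ≈ 0.354434 m.
Worst case both components are at the extreme and orthogonal: √(0.558495² + 0.354434²) ≈ 0.661468 m.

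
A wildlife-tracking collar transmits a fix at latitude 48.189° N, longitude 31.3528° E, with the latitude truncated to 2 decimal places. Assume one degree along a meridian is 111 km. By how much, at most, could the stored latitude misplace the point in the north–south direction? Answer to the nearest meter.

Truncating at 2 decimal places can drop up to a full unit in the last place, so the latitude may be off by as much as 0.01°.
Along the meridian that is 0.01° × 111000 m/° = 1110 m.

1110 meters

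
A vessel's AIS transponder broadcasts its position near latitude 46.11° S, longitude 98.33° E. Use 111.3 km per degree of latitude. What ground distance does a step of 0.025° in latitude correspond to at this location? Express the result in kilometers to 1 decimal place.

Along a meridian 0.025° is 0.025 × 111300 = 2782.5 m.
That is 2782.5 m = 2.7825 km.

2.8 kilometers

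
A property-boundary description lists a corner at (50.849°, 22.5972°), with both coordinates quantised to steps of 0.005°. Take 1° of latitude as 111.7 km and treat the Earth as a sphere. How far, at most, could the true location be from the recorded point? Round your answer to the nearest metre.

330 metres

With a 0.005° grid the true value lies within half a step, ±0.005°/2 = ±0.0025°, of the stored one.
N–S: 0.0025° × 111700 m/° = 279.25 m.
E–W at 50.849°: 0.0025° × 111700 × cos 50.849° = 0.0025 × 111700 × 0.6314 ≈ 176.309 m.
Combining orthogonally: (279.25² + 176.309²)^½ ≈ 330.251 m.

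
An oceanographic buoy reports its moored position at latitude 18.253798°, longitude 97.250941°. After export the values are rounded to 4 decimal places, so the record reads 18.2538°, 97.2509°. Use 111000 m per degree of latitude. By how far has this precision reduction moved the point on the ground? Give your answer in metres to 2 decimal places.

Δlat = 18.253798 − 18.2538 = -0.000002°; Δlon = 97.250941 − 97.2509 = +0.000041°.
N–S: -0.000002° × 111000 m/° = -0.222 m.
E–W at 18.2538°: 0.000041° × 111000 × cos 18.2538° = 0.000041 × 111000 × 0.9497 ≈ 4.32199 m.
Distance: √(0.222² + 4.32199²) ≈ 4.32768 m.

4.33 metres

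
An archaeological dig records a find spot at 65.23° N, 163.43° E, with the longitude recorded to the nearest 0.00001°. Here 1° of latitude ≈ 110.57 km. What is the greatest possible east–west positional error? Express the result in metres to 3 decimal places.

Rounding to 5 decimal places leaves the longitude within ±5e-06° of the true value.
Parallels shrink by cos φ, so at 65.23° a degree of longitude is 110570 × 0.4190 ≈ 46326.3 m.
Maximum E–W displacement: 5e-06 × 46326.3 = 0.231631 m.

0.232 metres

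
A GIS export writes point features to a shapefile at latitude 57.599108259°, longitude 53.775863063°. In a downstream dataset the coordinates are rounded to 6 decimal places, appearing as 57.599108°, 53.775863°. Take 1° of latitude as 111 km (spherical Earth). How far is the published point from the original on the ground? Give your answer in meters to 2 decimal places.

0.03 meters

The latitude changed by +0.000000259° and the longitude by +0.000000063°.
North–south shift: 0.000000259 × 111000 = 0.028749 m.
East–west at this latitude: 0.000000063° × 111000 × cos 57.5991° ≈ 0.000000063 × 59478.2 = 0.00374713 m.
Combined displacement = (0.028749² + 0.00374713²)^½ ≈ 0.0289922 m.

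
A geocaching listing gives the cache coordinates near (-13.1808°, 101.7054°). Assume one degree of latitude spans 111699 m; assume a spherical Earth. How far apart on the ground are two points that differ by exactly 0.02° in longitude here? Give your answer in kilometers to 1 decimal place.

One degree of longitude here spans 111699 × cos 13.1808° = 111699 × 0.9737 ≈ 108756 m; 0.02° of that is 2175.13 m.
That is 2175.13 m = 2.1751 km.

2.2 kilometers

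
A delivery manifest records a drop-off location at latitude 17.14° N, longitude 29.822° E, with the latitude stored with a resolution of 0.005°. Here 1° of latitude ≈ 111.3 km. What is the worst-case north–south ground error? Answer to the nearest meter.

278 meters

With a 0.005° grid the true value lies within half a step, ±0.005°/2 = ±0.0025°, of the stored one.
So the N–S error is at most 0.0025 × 111300 = 278.25 m.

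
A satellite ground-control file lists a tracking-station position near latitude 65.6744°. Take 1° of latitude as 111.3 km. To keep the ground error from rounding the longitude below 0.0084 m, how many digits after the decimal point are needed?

7

At 65.6744° one degree of longitude covers 111300 × cos 65.6744° ≈ 111300 × 0.4119 ≈ 45846.9 m.
N decimal places → at most half a unit in the last place, 0.5 × 10⁻ᴺ° = 45846.9/2 × 10⁻ᴺ m.
Need 0.5 × 45846.9 × 10⁻ᴺ ≤ 0.0084 → 10⁻ᴺ ≤ 3.664e-07, so N ≥ 6.44.
At 6 places the error can reach 0.0229 m, but 7 places keeps it to 0.00229 m.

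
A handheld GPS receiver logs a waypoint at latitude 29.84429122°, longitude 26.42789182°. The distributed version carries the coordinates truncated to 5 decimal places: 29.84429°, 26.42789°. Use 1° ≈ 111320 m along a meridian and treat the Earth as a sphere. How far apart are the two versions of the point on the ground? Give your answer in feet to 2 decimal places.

Δlat = 29.84429122 − 29.84429 = +0.00000122°; Δlon = 26.42789182 − 26.42789 = +0.00000182°.
N–S: 0.00000122° × 111320 m/° = 0.13581 m.
E–W at 29.8443°: 0.00000182° × 111320 × cos 29.8443° = 0.00000182 × 111320 × 0.8674 ≈ 0.175733 m.
Distance: √(0.13581² + 0.175733²) ≈ 0.222096 m.
Converting: 0.222096 m × 3.2808 ft/m ≈ 0.72866 ft.

0.73 feet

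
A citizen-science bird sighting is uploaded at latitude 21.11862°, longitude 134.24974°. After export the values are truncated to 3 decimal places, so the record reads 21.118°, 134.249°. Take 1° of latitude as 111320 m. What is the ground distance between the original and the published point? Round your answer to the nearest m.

Δlat = 21.11862 − 21.118 = +0.00062°; Δlon = 134.24974 − 134.249 = +0.00074°.
N–S: 0.00062° × 111320 m/° = 69.0184 m.
E–W at 21.118°: 0.00074° × 111320 × cos 21.118° = 0.00074 × 111320 × 0.9328 ≈ 76.8444 m.
Hypotenuse of the two orthogonal shifts: √(69.0184² + 76.8444²) = 103.289 m.

103 m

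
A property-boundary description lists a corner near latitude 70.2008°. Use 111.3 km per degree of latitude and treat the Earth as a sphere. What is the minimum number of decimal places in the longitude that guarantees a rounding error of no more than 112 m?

3 decimal places

At 70.2008° one degree of longitude covers 111300 × cos 70.2008° ≈ 111300 × 0.3387 ≈ 37700.1 m.
N decimal places → at most half a unit in the last place, 0.5 × 10⁻ᴺ° = 37700.1/2 × 10⁻ᴺ m.
Setting 18850 × 10⁻ᴺ ≤ 112 gives 10ᴺ ≥ 168.3, i.e. N ≥ 2.23.
So 3 decimal places suffice (18.9 m); 2 would allow up to 189 m.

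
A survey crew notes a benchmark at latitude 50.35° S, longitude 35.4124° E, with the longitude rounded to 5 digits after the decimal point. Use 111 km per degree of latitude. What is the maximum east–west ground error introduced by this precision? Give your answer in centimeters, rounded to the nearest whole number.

Rounding to 5 decimal places leaves the longitude within ±5e-06° of the true value.
Parallels shrink by cos φ, so at 50.35° a degree of longitude is 111000 × 0.6381 ≈ 70828.7 m.
Maximum E–W displacement: 5e-06 × 70828.7 = 0.354143 m.
That is 0.354143 m = 35.414 cm.

35 centimeters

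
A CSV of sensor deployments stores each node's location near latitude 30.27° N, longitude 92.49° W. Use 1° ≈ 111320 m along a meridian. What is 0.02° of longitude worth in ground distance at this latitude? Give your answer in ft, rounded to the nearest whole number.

6309 ft

At 30.27° a degree of longitude is 111320 × cos 30.27° ≈ 96142.6 m, so 0.02° corresponds to 1922.85 m.
Converting: 1922.85 m × 3.2808 ft/m ≈ 6308.6 ft.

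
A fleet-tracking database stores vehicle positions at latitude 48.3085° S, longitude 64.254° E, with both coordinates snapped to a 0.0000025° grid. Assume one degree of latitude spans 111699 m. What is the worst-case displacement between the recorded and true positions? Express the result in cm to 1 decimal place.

With a 0.0000025° grid the true value lies within half a step, ±0.0000025°/2 = ±1.25e-06°, of the stored one.
N–S: 1.25e-06° × 111699 m/° = 0.139624 m.
East–west component at 48.3085°: 1.25e-06° × 111699 × cos 48.3085° ≈ 1.25e-06 × 74293.2 ≈ 0.0928665 m.
Combining orthogonally: (0.139624² + 0.0928665²)^½ ≈ 0.167687 m.
That is 0.167687 m = 16.769 cm.

16.8 cm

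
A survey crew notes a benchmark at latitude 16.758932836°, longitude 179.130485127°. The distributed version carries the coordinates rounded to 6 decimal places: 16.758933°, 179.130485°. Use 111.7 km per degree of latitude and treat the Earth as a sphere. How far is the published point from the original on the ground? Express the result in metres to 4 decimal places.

0.0228 metres

Δlat = 16.758932836 − 16.758933 = -0.000000164°; Δlon = 179.130485127 − 179.130485 = +0.000000127°.
North–south shift: -0.000000164 × 111700 = -0.0183188 m.
East–west at this latitude: 0.000000127° × 111700 × cos 16.7589° ≈ 0.000000127 × 106956 = 0.0135834 m.
Distance: √(0.0183188² + 0.0135834²) ≈ 0.0228054 m.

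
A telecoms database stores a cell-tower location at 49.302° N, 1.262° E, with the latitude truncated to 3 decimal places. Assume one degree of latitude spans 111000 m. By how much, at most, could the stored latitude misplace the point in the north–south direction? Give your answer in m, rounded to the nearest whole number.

111 m

Truncating at 3 decimal places can drop up to a full unit in the last place, so the latitude may be off by as much as 0.001°.
North–south distance: 0.001° × 111000 m/° = 111 m.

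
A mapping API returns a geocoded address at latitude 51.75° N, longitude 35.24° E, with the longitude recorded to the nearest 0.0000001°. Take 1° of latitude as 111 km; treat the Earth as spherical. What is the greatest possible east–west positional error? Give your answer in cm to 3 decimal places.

0.344 cm

Rounding to 7 decimal places leaves the longitude within ±5e-08° of the true value.
One degree of longitude at 51.75° is 111000 × cos 51.75° ≈ 111000 × 0.6191 = 68719.4 m.
Maximum E–W displacement: 5e-08 × 68719.4 = 0.00343597 m.
That is 0.00343597 m = 0.3436 cm.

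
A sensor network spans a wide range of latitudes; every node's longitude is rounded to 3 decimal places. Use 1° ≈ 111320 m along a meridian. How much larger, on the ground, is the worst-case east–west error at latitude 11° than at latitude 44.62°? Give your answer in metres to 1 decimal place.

Rounding to 3 decimal places leaves the longitude within ±0.0005° of the true value.
At 11°: 0.0005° × 111320 × cos 11° = 0.0005 × 111320 × 0.9816 ≈ 54.637 m.
At 44.62°: 0.0005° × 111320 × cos 44.62° = 0.0005 × 111320 × 0.7118 ≈ 39.618 m.
So the lower-latitude error exceeds the higher by 54.637 − 39.618 = 15.02 m.

15.0 metres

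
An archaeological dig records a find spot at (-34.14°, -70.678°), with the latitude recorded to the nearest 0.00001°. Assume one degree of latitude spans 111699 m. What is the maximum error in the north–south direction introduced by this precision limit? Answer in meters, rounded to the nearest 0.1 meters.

Rounding to 5 decimal places leaves the latitude within ±5e-06° of the true value.
North–south distance: 5e-06° × 111699 m/° = 0.558495 m.

0.6 meters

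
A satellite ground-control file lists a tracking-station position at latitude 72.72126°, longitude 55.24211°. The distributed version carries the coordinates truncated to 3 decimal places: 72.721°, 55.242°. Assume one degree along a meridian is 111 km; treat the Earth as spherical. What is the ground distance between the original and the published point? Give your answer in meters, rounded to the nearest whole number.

The latitude changed by +0.00026° and the longitude by +0.00011°.
N–S: 0.00026° × 111000 m/° = 28.86 m.
East–west at this latitude: 0.00011° × 111000 × cos 72.721° ≈ 0.00011 × 32969.8 = 3.62667 m.
Hypotenuse of the two orthogonal shifts: √(28.86² + 3.62667²) = 29.087 m.

29 meters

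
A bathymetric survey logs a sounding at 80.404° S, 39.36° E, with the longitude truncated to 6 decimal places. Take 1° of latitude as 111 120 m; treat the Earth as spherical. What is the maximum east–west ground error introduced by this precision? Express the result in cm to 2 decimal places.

Truncating at 6 decimal places can drop up to a full unit in the last place, so the longitude may be off by as much as 1e-06°.
Parallels shrink by cos φ, so at 80.404° a degree of longitude is 111120 × 0.1667 ≈ 18523.7 m.
So at most 1e-06° × 18523.7 ≈ 0.0185237 m east–west.
That is 0.0185237 m = 1.8524 cm.

1.85 cm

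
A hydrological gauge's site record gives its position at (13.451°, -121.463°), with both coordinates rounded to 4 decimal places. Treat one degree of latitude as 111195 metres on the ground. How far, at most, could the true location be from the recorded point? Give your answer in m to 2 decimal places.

7.76 m

Rounding to 4 decimal places leaves each coordinate within ±5e-05° of the true value.
North–south component: 5e-05° × 111195 = 5.55975 m.
East–west component at 13.451°: 5e-05° × 111195 × cos 13.451° ≈ 5e-05 × 108145 ≈ 5.40724 m.
The two errors are perpendicular, so the maximum displacement is √(5.55975² + 5.40724²) ≈ 7.75558 m.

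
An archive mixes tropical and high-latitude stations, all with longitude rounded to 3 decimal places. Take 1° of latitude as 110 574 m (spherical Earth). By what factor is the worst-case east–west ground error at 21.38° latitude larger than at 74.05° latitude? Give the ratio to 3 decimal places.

3.389

Rounding to 3 decimal places leaves the longitude within ±0.0005° of the true value.
Error at 21.38° = 0.0005° × 110574 × cos 21.38° ≈ 55.287 × 0.9312 = 51.482 m.
At 74.05°: 0.0005° × 110574 × cos 74.05° = 0.0005 × 110574 × 0.2748 ≈ 15.193 m.
Ratio: 51.482 / 15.193 = cos 21.38° / cos 74.05° ≈ 3.3886.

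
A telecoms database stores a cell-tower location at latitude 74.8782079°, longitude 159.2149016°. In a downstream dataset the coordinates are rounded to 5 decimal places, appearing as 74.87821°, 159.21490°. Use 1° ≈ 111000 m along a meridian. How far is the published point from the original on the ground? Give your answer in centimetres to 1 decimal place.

The latitude changed by -0.0000021° and the longitude by +0.0000016°.
North–south shift: -0.0000021 × 111000 = -0.2331 m.
East–west at this latitude: 0.0000016° × 111000 × cos 74.8782° ≈ 0.0000016 × 28956.8 = 0.0463308 m.
Combined displacement = (0.2331² + 0.0463308²)^½ ≈ 0.23766 m.
That is 0.23766 m = 23.766 cm.

23.8 centimetres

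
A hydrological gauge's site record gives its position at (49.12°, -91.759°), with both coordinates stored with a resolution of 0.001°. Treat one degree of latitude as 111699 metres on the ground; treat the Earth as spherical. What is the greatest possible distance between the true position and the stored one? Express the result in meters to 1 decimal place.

With a 0.001° grid the true value lies within half a step, ±0.001°/2 = ±0.0005°, of the stored one.
Latitude error → 0.0005 × 111699 = 55.8495 m along the meridian.
Longitude error → 0.0005 × 111699 × cos 49.12° = 0.0005 × 111699 × 0.6545 ≈ 36.5522 m.
The two errors are perpendicular, so the maximum displacement is √(55.8495² + 36.5522²) ≈ 66.7475 m.

66.7 meters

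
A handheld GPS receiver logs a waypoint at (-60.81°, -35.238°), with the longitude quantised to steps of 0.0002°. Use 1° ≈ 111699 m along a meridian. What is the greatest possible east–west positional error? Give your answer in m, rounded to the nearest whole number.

With a 0.0002° grid the true value lies within half a step, ±0.0002°/2 = ±0.0001°, of the stored one.
One degree of longitude at 60.81° is 111699 × cos 60.81° ≈ 111699 × 0.4877 = 54476.4 m.
East–west error: 0.0001° × 54476.4 m/° ≈ 5.44764 m.

5 m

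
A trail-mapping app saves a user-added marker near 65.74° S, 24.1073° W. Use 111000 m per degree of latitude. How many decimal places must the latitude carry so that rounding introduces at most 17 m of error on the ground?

One degree of latitude covers 111000 m.
Rounding to N decimal places gives at most 0.5 × 10⁻ᴺ degrees of error, i.e. 0.5 × 10⁻ᴺ × 111000 m.
Setting 55500 × 10⁻ᴺ ≤ 17 gives 10ᴺ ≥ 3265, i.e. N ≥ 3.51.
N = 3 would give 55.5 m (too coarse); N = 4 gives 5.55 m ≤ 17 m.

4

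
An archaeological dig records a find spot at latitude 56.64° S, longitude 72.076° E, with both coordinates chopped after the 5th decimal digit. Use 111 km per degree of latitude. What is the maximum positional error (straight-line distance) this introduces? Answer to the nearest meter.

1 meters

Truncating at 5 decimal places can drop up to a full unit in the last place, so each coordinate may be off by as much as 1e-05°.
North–south component: 1e-05° × 111000 = 1.11 m.
Longitude error → 1e-05 × 111000 × cos 56.64° = 1e-05 × 111000 × 0.5499 ≈ 0.610387 m.
Worst case both components are at the extreme and orthogonal: √(1.11² + 0.610387²) ≈ 1.26676 m.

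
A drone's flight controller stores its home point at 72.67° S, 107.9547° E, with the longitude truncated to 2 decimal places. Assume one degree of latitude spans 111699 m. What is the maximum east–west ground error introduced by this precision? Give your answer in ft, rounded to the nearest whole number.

Truncating at 2 decimal places can drop up to a full unit in the last place, so the longitude may be off by as much as 0.01°.
Parallels shrink by cos φ, so at 72.67° a degree of longitude is 111699 × 0.2979 ≈ 33272.3 m.
Maximum E–W displacement: 0.01 × 33272.3 = 332.723 m.
Converting: 332.723 m × 3.2808 ft/m ≈ 1091.6 ft.

1092 ft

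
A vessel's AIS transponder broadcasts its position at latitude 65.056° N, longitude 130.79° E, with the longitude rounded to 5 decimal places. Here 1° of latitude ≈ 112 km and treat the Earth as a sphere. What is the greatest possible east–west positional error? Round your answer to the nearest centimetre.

Rounding to 5 decimal places leaves the longitude within ±5e-06° of the true value.
Parallels shrink by cos φ, so at 65.056° a degree of longitude is 112000 × 0.4217 ≈ 47234 m.
Maximum E–W displacement: 5e-06 × 47234 = 0.23617 m.
That is 0.23617 m = 23.617 cm.

24 centimetres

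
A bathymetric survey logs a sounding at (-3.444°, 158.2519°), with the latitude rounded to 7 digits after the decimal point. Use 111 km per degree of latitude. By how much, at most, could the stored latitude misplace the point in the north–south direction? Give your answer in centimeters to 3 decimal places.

0.555 centimeters

Rounding to 7 decimal places leaves the latitude within ±5e-08° of the true value.
Along the meridian that is 5e-08° × 111000 m/° = 0.00555 m.
That is 0.00555 m = 0.555 cm.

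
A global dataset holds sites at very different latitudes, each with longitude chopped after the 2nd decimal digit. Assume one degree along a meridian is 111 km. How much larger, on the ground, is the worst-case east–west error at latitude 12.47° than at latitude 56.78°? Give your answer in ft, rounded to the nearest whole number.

Truncating at 2 decimal places can drop up to a full unit in the last place, so the longitude may be off by as much as 0.01°.
At 12.47°: 0.01° × 111000 × cos 12.47° = 0.01 × 111000 × 0.9764 ≈ 1083.8 m.
Error at 56.78° = 0.01° × 111000 × cos 56.78° ≈ 1110 × 0.5479 = 608.12 m.
So the lower-latitude error exceeds the higher by 1083.8 − 608.12 = 475.69 m.
Converting: 475.695 m × 3.2808 ft/m ≈ 1560.7 ft.

1561 ft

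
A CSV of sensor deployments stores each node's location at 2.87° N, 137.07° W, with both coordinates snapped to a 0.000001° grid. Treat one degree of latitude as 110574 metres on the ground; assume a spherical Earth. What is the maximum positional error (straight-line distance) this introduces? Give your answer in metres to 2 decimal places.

With a 0.000001° grid the true value lies within half a step, ±0.000001°/2 = ±5e-07°, of the stored one.
N–S: 5e-07° × 110574 m/° = 0.055287 m.
East–west component at 2.87°: 5e-07° × 110574 × cos 2.87° ≈ 5e-07 × 110435 ≈ 0.0552177 m.
Worst case both components are at the extreme and orthogonal: √(0.055287² + 0.0552177²) ≈ 0.0781386 m.

0.08 metres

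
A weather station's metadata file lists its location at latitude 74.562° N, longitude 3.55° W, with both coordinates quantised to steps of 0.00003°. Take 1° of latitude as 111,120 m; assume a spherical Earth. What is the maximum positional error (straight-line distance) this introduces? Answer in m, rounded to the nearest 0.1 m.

With a 0.00003° grid the true value lies within half a step, ±0.00003°/2 = ±1.5e-05°, of the stored one.
Latitude error → 1.5e-05 × 111120 = 1.6668 m along the meridian.
Longitude error → 1.5e-05 × 111120 × cos 74.562° = 1.5e-05 × 111120 × 0.2662 ≈ 0.443695 m.
Worst case both components are at the extreme and orthogonal: √(1.6668² + 0.443695²) ≈ 1.72484 m.

1.7 m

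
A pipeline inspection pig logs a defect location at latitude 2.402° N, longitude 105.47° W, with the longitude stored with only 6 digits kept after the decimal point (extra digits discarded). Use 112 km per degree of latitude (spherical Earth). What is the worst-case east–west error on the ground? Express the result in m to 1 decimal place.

0.1 m

Truncating at 6 decimal places can drop up to a full unit in the last place, so the longitude may be off by as much as 1e-06°.
Parallels shrink by cos φ, so at 2.402° a degree of longitude is 112000 × 0.9991 ≈ 111902 m.
Maximum E–W displacement: 1e-06 × 111902 = 0.111902 m.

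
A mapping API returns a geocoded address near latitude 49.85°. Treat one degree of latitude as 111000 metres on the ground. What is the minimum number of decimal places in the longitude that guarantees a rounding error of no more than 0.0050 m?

7 decimal places

At 49.85° one degree of longitude covers 111000 × cos 49.85° ≈ 111000 × 0.6448 ≈ 71571.8 m.
Rounding to N decimal places gives at most 0.5 × 10⁻ᴺ degrees of error, i.e. 0.5 × 10⁻ᴺ × 71571.8 m.
Setting 35785.9 × 10⁻ᴺ ≤ 0.0050 gives 10ᴺ ≥ 7.157e+06, i.e. N ≥ 6.85.
So 7 decimal places suffice (0.00358 m); 6 would allow up to 0.0358 m.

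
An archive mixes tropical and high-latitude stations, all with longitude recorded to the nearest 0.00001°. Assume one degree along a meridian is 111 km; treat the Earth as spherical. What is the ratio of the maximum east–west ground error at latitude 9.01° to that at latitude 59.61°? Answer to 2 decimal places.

Rounding to 5 decimal places leaves the longitude within ±5e-06° of the true value.
Error at 9.01° = 5e-06° × 111000 × cos 9.01° ≈ 0.555 × 0.9877 = 0.54815 m.
Error at 59.61° = 5e-06° × 111000 × cos 59.61° ≈ 0.555 × 0.5059 = 0.28077 m.
The ratio reduces to cos 9.01° / cos 59.61° = 0.9877/0.5059 ≈ 1.9523.

1.95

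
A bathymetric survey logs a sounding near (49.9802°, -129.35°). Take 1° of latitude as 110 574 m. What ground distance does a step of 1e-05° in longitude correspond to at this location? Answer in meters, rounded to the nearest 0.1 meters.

0.7 meters

1e-05° of longitude at 49.9802° is 1e-05 × 110574 × cos 49.9802° ≈ 1e-05 × 71104.9 = 0.711049 m.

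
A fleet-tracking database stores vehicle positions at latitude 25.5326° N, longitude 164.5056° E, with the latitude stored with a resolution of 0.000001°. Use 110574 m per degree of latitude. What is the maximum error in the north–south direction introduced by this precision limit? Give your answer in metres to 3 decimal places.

0.055 metres

With a 0.000001° grid the true value lies within half a step, ±0.000001°/2 = ±5e-07°, of the stored one.
North–south distance: 5e-07° × 110574 m/° = 0.055287 m.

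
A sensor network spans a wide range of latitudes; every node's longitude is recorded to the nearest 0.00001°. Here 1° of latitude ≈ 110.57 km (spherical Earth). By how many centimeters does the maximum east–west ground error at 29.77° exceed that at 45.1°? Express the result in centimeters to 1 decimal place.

9.0 centimeters

Rounding to 5 decimal places leaves the longitude within ±5e-06° of the true value.
At 29.77°: 5e-06° × 110570 × cos 29.77° = 5e-06 × 110570 × 0.8680 ≈ 0.47989 m.
Error at 45.1° = 5e-06° × 110570 × cos 45.1° ≈ 0.55285 × 0.7059 = 0.39024 m.
So the lower-latitude error exceeds the higher by 0.47989 − 0.39024 = 0.089647 m.
That is 0.0896468 m = 8.9647 cm.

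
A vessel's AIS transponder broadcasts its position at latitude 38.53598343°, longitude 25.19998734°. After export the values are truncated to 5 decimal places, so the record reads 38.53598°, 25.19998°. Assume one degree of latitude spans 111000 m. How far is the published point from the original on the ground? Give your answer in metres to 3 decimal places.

Δlat = 38.53598343 − 38.53598 = +0.00000343°; Δlon = 25.19998734 − 25.19998 = +0.00000734°.
N–S: 0.00000343° × 111000 m/° = 0.38073 m.
East–west at this latitude: 0.00000734° × 111000 × cos 38.536° ≈ 0.00000734 × 86826.1 = 0.637304 m.
Combined displacement = (0.38073² + 0.637304²)^½ ≈ 0.742369 m.

0.742 metres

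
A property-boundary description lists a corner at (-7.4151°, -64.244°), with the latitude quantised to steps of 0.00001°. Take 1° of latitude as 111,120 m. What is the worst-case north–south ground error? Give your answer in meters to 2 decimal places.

With a 0.00001° grid the true value lies within half a step, ±0.00001°/2 = ±5e-06°, of the stored one.
So the N–S error is at most 5e-06 × 111120 = 0.5556 m.

0.56 meters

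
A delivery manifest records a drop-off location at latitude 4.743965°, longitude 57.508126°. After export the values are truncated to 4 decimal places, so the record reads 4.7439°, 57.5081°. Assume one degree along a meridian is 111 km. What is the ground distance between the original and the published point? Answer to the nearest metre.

8 metres

Δlat = 4.743965 − 4.7439 = +0.000065°; Δlon = 57.508126 − 57.5081 = +0.000026°.
N–S: 0.000065° × 111000 m/° = 7.215 m.
East–west at this latitude: 0.000026° × 111000 × cos 4.7439° ≈ 0.000026 × 110620 = 2.87611 m.
Combined displacement = (7.215² + 2.87611²)^½ ≈ 7.76713 m.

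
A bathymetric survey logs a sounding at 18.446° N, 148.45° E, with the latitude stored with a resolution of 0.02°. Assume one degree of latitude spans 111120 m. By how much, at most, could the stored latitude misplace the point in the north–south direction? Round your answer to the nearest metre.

With a 0.02° grid the true value lies within half a step, ±0.02°/2 = ±0.01°, of the stored one.
North–south distance: 0.01° × 111120 m/° = 1111.2 m.

1111 metres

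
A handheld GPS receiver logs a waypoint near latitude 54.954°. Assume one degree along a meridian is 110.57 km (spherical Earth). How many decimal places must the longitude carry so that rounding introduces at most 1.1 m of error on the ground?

5 decimal places

At 54.954° one degree of longitude covers 110570 × cos 54.954° ≈ 110570 × 0.5742 ≈ 63493 m.
With N decimal places the half-ulp bound is 0.5·10⁻ᴺ°, or 0.5·10⁻ᴺ × 63493 m on the ground.
Setting 31746.5 × 10⁻ᴺ ≤ 1.1 gives 10ᴺ ≥ 2.886e+04, i.e. N ≥ 4.46.
N = 4 would give 3.17 m (too coarse); N = 5 gives 0.317 m ≤ 1.1 m.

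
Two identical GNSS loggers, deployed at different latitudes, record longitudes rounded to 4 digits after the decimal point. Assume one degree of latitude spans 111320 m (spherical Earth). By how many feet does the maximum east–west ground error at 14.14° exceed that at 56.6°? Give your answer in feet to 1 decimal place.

Rounding to 4 decimal places leaves the longitude within ±5e-05° of the true value.
Error at 14.14° = 5e-05° × 111320 × cos 14.14° ≈ 5.566 × 0.9697 = 5.3974 m.
At 56.6°: 5e-05° × 111320 × cos 56.6° = 5e-05 × 111320 × 0.5505 ≈ 3.064 m.
Difference: 5.3974 − 3.064 = 2.3334 m.
In feet: 2.33338 m ÷ 0.3048 ≈ 7.6555 ft.

7.7 feet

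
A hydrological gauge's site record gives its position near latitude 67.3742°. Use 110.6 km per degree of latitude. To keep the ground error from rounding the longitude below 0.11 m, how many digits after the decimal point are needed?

At 67.3742° one degree of longitude covers 110600 × cos 67.3742° ≈ 110600 × 0.3847 ≈ 42549 m.
With N decimal places the half-ulp bound is 0.5·10⁻ᴺ°, or 0.5·10⁻ᴺ × 42549 m on the ground.
Setting 21274.5 × 10⁻ᴺ ≤ 0.11 gives 10ᴺ ≥ 1.934e+05, i.e. N ≥ 5.29.
N = 5 would give 0.213 m (too coarse); N = 6 gives 0.0213 m ≤ 0.11 m.

6 decimal places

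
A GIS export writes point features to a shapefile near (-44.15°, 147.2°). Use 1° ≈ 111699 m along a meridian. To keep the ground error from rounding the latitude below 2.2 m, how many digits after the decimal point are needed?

5

One degree of latitude covers 111699 m.
Rounding to N decimal places gives at most 0.5 × 10⁻ᴺ degrees of error, i.e. 0.5 × 10⁻ᴺ × 111699 m.
Setting 55849.5 × 10⁻ᴺ ≤ 2.2 gives 10ᴺ ≥ 2.539e+04, i.e. N ≥ 4.40.
So 5 decimal places suffice (0.558 m); 4 would allow up to 5.58 m.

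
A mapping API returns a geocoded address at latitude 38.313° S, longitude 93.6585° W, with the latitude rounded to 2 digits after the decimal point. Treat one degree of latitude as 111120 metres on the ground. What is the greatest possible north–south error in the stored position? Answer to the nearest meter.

556 meters

Rounding to 2 decimal places leaves the latitude within ±0.005° of the true value.
So the N–S error is at most 0.005 × 111120 = 555.6 m.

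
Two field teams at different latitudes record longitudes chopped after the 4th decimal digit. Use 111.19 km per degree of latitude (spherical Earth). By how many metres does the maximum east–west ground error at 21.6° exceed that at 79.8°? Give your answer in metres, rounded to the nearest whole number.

8 metres

Truncating at 4 decimal places can drop up to a full unit in the last place, so the longitude may be off by as much as 0.0001°.
Error at 21.6° = 0.0001° × 111190 × cos 21.6° ≈ 11.119 × 0.9298 = 10.338 m.
Error at 79.8° = 0.0001° × 111190 × cos 79.8° ≈ 11.119 × 0.1771 = 1.969 m.
Difference: 10.338 − 1.969 = 8.3692 m.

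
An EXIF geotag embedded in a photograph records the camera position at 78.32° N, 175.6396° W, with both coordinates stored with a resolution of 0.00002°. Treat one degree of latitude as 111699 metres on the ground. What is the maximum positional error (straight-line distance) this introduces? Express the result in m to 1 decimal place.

With a 0.00002° grid the true value lies within half a step, ±0.00002°/2 = ±1e-05°, of the stored one.
N–S: 1e-05° × 111699 m/° = 1.11699 m.
E–W at 78.32°: 1e-05° × 111699 × cos 78.32° = 1e-05 × 111699 × 0.2024 ≈ 0.22613 m.
Combining orthogonally: (1.11699² + 0.22613²)^½ ≈ 1.13965 m.

1.1 m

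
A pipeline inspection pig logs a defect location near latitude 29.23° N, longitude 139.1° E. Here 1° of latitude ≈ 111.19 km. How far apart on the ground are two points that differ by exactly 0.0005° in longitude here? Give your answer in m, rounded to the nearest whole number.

One degree of longitude here spans 111190 × cos 29.23° = 111190 × 0.8727 ≈ 97031.8 m; 0.0005° of that is 48.5159 m.

49 m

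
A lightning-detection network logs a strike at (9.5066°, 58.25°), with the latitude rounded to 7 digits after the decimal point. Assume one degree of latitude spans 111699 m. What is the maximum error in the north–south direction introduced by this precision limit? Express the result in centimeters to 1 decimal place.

0.6 centimeters

Rounding to 7 decimal places leaves the latitude within ±5e-08° of the true value.
Along the meridian that is 5e-08° × 111699 m/° = 0.00558495 m.
That is 0.00558495 m = 0.55849 cm.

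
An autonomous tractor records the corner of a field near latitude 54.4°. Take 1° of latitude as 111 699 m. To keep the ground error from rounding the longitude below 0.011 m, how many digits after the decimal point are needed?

7 decimal places

At 54.4° one degree of longitude covers 111699 × cos 54.4° ≈ 111699 × 0.5821 ≈ 65022.6 m.
With N decimal places the half-ulp bound is 0.5·10⁻ᴺ°, or 0.5·10⁻ᴺ × 65022.6 m on the ground.
Need 0.5 × 65022.6 × 10⁻ᴺ ≤ 0.011 → 10⁻ᴺ ≤ 3.383e-07, so N ≥ 6.47.
At 6 places the error can reach 0.0325 m, but 7 places keeps it to 0.00325 m.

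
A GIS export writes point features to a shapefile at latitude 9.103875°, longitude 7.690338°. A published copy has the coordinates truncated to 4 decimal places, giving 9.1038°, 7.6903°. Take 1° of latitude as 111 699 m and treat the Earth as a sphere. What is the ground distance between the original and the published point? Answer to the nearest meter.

9 meters

Δlat = 9.103875 − 9.1038 = +0.000075°; Δlon = 7.690338 − 7.6903 = +0.000038°.
N–S: 0.000075° × 111699 m/° = 8.37743 m.
E–W at 9.1038°: 0.000038° × 111699 × cos 9.1038° = 0.000038 × 111699 × 0.9874 ≈ 4.19109 m.
Combined displacement = (8.37743² + 4.19109²)^½ ≈ 9.36731 m.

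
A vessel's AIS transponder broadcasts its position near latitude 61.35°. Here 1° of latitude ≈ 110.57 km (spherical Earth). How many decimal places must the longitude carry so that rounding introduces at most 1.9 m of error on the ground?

At 61.35° one degree of longitude covers 110570 × cos 61.35° ≈ 110570 × 0.4795 ≈ 53013.7 m.
With N decimal places the half-ulp bound is 0.5·10⁻ᴺ°, or 0.5·10⁻ᴺ × 53013.7 m on the ground.
Need 0.5 × 53013.7 × 10⁻ᴺ ≤ 1.9 → 10⁻ᴺ ≤ 7.168e-05, so N ≥ 4.14.
So 5 decimal places suffice (0.265 m); 4 would allow up to 2.65 m.

5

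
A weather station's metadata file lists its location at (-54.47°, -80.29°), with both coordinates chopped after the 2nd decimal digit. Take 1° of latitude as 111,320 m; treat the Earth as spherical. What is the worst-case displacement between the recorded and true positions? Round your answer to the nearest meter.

1288 meters

Truncating at 2 decimal places can drop up to a full unit in the last place, so each coordinate may be off by as much as 0.01°.
Latitude error → 0.01 × 111320 = 1113.2 m along the meridian.
E–W at 54.47°: 0.01° × 111320 × cos 54.47° = 0.01 × 111320 × 0.5811 ≈ 646.913 m.
The two errors are perpendicular, so the maximum displacement is √(1113.2² + 646.913²) ≈ 1287.52 m.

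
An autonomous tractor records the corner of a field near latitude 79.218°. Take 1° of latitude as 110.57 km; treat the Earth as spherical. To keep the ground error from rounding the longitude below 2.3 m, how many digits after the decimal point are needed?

At 79.218° one degree of longitude covers 110570 × cos 79.218° ≈ 110570 × 0.1871 ≈ 20684.6 m.
With N decimal places the half-ulp bound is 0.5·10⁻ᴺ°, or 0.5·10⁻ᴺ × 20684.6 m on the ground.
Setting 10342.3 × 10⁻ᴺ ≤ 2.3 gives 10ᴺ ≥ 4497, i.e. N ≥ 3.65.
N = 3 would give 10.3 m (too coarse); N = 4 gives 1.03 m ≤ 2.3 m.

4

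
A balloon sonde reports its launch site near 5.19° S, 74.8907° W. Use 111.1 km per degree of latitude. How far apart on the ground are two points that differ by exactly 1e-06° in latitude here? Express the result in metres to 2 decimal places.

1e-06° × 111100 m/° = 0.1111 m.

0.11 metres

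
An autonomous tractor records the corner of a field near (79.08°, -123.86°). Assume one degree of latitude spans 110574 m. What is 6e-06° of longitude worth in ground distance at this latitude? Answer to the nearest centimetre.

13 centimetres

One degree of longitude here spans 110574 × cos 79.08° = 110574 × 0.1894 ≈ 20946.9 m; 6e-06° of that is 0.125682 m.
That is 0.125682 m = 12.568 cm.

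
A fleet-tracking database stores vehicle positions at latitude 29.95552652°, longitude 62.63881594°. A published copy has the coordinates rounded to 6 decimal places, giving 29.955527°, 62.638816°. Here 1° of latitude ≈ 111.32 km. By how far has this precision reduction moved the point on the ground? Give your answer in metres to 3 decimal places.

Δlat = 29.95552652 − 29.955527 = -0.00000048°; Δlon = 62.63881594 − 62.638816 = -0.00000006°.
N–S: -0.00000048° × 111320 m/° = -0.0534336 m.
East–west at this latitude: -0.00000006° × 111320 × cos 29.9555° ≈ -0.00000006 × 96449.1 = -0.00578695 m.
Hypotenuse of the two orthogonal shifts: √(0.0534336² + 0.00578695²) = 0.0537461 m.

0.054 metres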